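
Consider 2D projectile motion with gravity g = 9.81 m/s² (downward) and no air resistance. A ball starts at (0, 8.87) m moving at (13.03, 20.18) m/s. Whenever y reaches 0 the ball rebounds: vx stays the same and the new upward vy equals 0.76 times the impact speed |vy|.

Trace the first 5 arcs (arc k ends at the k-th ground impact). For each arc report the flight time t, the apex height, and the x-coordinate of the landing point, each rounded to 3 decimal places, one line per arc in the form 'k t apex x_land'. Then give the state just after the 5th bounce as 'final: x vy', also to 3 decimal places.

1 4.515 29.626 58.827
2 3.736 17.112 107.502
3 2.839 9.884 144.495
4 2.158 5.709 172.609
5 1.640 3.297 193.976
final: 193.976 6.113

Arc 1: start y=8.870, vy=20.180 → t=4.515, apex=29.626, x_land=58.827, impact vy=-24.109
  bounce: vy ← 0.76·24.109 = 18.323
Arc 2: start y=0.000, vy=18.323 → t=3.736, apex=17.112, x_land=107.502, impact vy=-18.323
  bounce: vy ← 0.76·18.323 = 13.926
Arc 3: start y=0.000, vy=13.926 → t=2.839, apex=9.884, x_land=144.495, impact vy=-13.926
  bounce: vy ← 0.76·13.926 = 10.583
Arc 4: start y=0.000, vy=10.583 → t=2.158, apex=5.709, x_land=172.609, impact vy=-10.583
  bounce: vy ← 0.76·10.583 = 8.043
Arc 5: start y=0.000, vy=8.043 → t=1.640, apex=3.297, x_land=193.976, impact vy=-8.043
  bounce: vy ← 0.76·8.043 = 6.113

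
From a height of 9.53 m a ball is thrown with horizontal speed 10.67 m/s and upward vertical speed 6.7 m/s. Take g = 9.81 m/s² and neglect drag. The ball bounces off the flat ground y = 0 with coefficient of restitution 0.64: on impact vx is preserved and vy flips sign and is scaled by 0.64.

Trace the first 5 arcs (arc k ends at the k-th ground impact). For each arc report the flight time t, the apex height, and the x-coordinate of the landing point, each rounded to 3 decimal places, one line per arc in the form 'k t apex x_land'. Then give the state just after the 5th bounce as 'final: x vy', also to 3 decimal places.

1 2.235 11.818 23.849
2 1.987 4.841 45.049
3 1.272 1.983 58.617
4 0.814 0.812 67.300
5 0.521 0.333 72.857
final: 72.857 1.635

Arc 1: start y=9.530, vy=6.700 → t=2.235, apex=11.818, x_land=23.849, impact vy=-15.227
  bounce: vy ← 0.64·15.227 = 9.745
Arc 2: start y=0.000, vy=9.745 → t=1.987, apex=4.841, x_land=45.049, impact vy=-9.745
  bounce: vy ← 0.64·9.745 = 6.237
Arc 3: start y=0.000, vy=6.237 → t=1.272, apex=1.983, x_land=58.617, impact vy=-6.237
  bounce: vy ← 0.64·6.237 = 3.992
Arc 4: start y=0.000, vy=3.992 → t=0.814, apex=0.812, x_land=67.300, impact vy=-3.992
  bounce: vy ← 0.64·3.992 = 2.555
Arc 5: start y=0.000, vy=2.555 → t=0.521, apex=0.333, x_land=72.857, impact vy=-2.555
  bounce: vy ← 0.64·2.555 = 1.635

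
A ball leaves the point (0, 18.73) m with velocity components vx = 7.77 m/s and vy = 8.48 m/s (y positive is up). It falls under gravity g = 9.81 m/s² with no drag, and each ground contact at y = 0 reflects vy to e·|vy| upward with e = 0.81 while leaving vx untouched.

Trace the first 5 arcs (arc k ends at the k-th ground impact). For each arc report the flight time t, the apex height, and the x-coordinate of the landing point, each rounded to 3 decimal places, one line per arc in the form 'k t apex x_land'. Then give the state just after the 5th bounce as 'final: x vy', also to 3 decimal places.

Arc 1: start y=18.730, vy=8.480 → t=3.001, apex=22.395, x_land=23.319, impact vy=-20.962
  bounce: vy ← 0.81·20.962 = 16.979
Arc 2: start y=0.000, vy=16.979 → t=3.462, apex=14.693, x_land=50.216, impact vy=-16.979
  bounce: vy ← 0.81·16.979 = 13.753
Arc 3: start y=0.000, vy=13.753 → t=2.804, apex=9.640, x_land=72.002, impact vy=-13.753
  bounce: vy ← 0.81·13.753 = 11.140
Arc 4: start y=0.000, vy=11.140 → t=2.271, apex=6.325, x_land=89.648, impact vy=-11.140
  bounce: vy ← 0.81·11.140 = 9.023
Arc 5: start y=0.000, vy=9.023 → t=1.840, apex=4.150, x_land=103.942, impact vy=-9.023
  bounce: vy ← 0.81·9.023 = 7.309

1 3.001 22.395 23.319
2 3.462 14.693 50.216
3 2.804 9.640 72.002
4 2.271 6.325 89.648
5 1.840 4.150 103.942
final: 103.942 7.309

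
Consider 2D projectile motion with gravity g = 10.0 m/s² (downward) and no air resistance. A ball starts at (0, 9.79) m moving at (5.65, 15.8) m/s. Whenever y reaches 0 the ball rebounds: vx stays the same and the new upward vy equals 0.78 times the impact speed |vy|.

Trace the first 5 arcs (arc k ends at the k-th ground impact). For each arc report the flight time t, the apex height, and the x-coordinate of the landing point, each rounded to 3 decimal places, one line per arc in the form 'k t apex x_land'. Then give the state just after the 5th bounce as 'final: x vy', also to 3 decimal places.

Arc 1: start y=9.790, vy=15.800 → t=3.691, apex=22.272, x_land=20.852, impact vy=-21.105
  bounce: vy ← 0.78·21.105 = 16.462
Arc 2: start y=0.000, vy=16.462 → t=3.292, apex=13.550, x_land=39.454, impact vy=-16.462
  bounce: vy ← 0.78·16.462 = 12.841
Arc 3: start y=0.000, vy=12.841 → t=2.568, apex=8.244, x_land=53.964, impact vy=-12.841
  bounce: vy ← 0.78·12.841 = 10.016
Arc 4: start y=0.000, vy=10.016 → t=2.003, apex=5.016, x_land=65.281, impact vy=-10.016
  bounce: vy ← 0.78·10.016 = 7.812
Arc 5: start y=0.000, vy=7.812 → t=1.562, apex=3.052, x_land=74.109, impact vy=-7.812
  bounce: vy ← 0.78·7.812 = 6.094

1 3.691 22.272 20.852
2 3.292 13.550 39.454
3 2.568 8.244 53.964
4 2.003 5.016 65.281
5 1.562 3.052 74.109
final: 74.109 6.094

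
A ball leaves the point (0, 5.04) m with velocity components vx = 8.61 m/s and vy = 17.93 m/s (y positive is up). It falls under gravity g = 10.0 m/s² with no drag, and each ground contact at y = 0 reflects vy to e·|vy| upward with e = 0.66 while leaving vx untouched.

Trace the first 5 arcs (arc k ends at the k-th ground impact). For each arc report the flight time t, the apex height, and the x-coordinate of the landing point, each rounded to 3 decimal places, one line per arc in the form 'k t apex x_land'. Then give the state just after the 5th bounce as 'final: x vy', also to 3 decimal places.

Arc 1: start y=5.040, vy=17.930 → t=3.848, apex=21.114, x_land=33.131, impact vy=-20.550
  bounce: vy ← 0.66·20.550 = 13.563
Arc 2: start y=0.000, vy=13.563 → t=2.713, apex=9.197, x_land=56.486, impact vy=-13.563
  bounce: vy ← 0.66·13.563 = 8.951
Arc 3: start y=0.000, vy=8.951 → t=1.790, apex=4.006, x_land=71.900, impact vy=-8.951
  bounce: vy ← 0.66·8.951 = 5.908
Arc 4: start y=0.000, vy=5.908 → t=1.182, apex=1.745, x_land=82.074, impact vy=-5.908
  bounce: vy ← 0.66·5.908 = 3.899
Arc 5: start y=0.000, vy=3.899 → t=0.780, apex=0.760, x_land=88.788, impact vy=-3.899
  bounce: vy ← 0.66·3.899 = 2.573

1 3.848 21.114 33.131
2 2.713 9.197 56.486
3 1.790 4.006 71.900
4 1.182 1.745 82.074
5 0.780 0.760 88.788
final: 88.788 2.573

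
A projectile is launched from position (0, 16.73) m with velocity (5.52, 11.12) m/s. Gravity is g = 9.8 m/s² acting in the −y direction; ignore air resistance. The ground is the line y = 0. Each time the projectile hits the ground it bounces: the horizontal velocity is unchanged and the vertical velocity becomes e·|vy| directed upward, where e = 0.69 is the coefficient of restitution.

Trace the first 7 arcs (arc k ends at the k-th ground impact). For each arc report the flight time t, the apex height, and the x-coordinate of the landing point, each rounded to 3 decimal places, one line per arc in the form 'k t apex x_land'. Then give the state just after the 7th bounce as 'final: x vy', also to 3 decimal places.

Arc 1: start y=16.730, vy=11.120 → t=3.303, apex=23.039, x_land=18.233, impact vy=-21.250
  bounce: vy ← 0.69·21.250 = 14.662
Arc 2: start y=0.000, vy=14.662 → t=2.992, apex=10.969, x_land=34.751, impact vy=-14.662
  bounce: vy ← 0.69·14.662 = 10.117
Arc 3: start y=0.000, vy=10.117 → t=2.065, apex=5.222, x_land=46.148, impact vy=-10.117
  bounce: vy ← 0.69·10.117 = 6.981
Arc 4: start y=0.000, vy=6.981 → t=1.425, apex=2.486, x_land=54.012, impact vy=-6.981
  bounce: vy ← 0.69·6.981 = 4.817
Arc 5: start y=0.000, vy=4.817 → t=0.983, apex=1.184, x_land=59.438, impact vy=-4.817
  bounce: vy ← 0.69·4.817 = 3.324
Arc 6: start y=0.000, vy=3.324 → t=0.678, apex=0.564, x_land=63.182, impact vy=-3.324
  bounce: vy ← 0.69·3.324 = 2.293
Arc 7: start y=0.000, vy=2.293 → t=0.468, apex=0.268, x_land=65.766, impact vy=-2.293
  bounce: vy ← 0.69·2.293 = 1.582

1 3.303 23.039 18.233
2 2.992 10.969 34.751
3 2.065 5.222 46.148
4 1.425 2.486 54.012
5 0.983 1.184 59.438
6 0.678 0.564 63.182
7 0.468 0.268 65.766
final: 65.766 1.582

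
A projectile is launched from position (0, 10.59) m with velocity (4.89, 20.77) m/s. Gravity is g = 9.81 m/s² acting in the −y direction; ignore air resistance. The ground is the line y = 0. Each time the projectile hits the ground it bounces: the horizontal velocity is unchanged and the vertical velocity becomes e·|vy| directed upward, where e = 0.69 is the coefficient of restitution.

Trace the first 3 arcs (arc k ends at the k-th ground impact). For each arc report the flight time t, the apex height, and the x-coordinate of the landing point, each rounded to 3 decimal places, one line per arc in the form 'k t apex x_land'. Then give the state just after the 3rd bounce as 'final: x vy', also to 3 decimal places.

Arc 1: start y=10.590, vy=20.770 → t=4.694, apex=32.577, x_land=22.955, impact vy=-25.282
  bounce: vy ← 0.69·25.282 = 17.444
Arc 2: start y=0.000, vy=17.444 → t=3.556, apex=15.510, x_land=40.347, impact vy=-17.444
  bounce: vy ← 0.69·17.444 = 12.037
Arc 3: start y=0.000, vy=12.037 → t=2.454, apex=7.384, x_land=52.346, impact vy=-12.037
  bounce: vy ← 0.69·12.037 = 8.305

1 4.694 32.577 22.955
2 3.556 15.510 40.347
3 2.454 7.384 52.346
final: 52.346 8.305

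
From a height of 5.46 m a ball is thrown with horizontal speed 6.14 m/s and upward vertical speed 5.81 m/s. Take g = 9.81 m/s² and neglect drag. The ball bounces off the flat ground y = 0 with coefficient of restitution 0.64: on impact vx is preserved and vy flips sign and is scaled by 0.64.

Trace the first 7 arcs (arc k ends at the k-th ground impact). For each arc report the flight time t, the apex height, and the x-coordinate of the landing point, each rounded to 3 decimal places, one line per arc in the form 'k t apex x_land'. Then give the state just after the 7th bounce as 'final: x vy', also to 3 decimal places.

Arc 1: start y=5.460, vy=5.810 → t=1.802, apex=7.180, x_land=11.065, impact vy=-11.869
  bounce: vy ← 0.64·11.869 = 7.596
Arc 2: start y=0.000, vy=7.596 → t=1.549, apex=2.941, x_land=20.574, impact vy=-7.596
  bounce: vy ← 0.64·7.596 = 4.862
Arc 3: start y=0.000, vy=4.862 → t=0.991, apex=1.205, x_land=26.660, impact vy=-4.862
  bounce: vy ← 0.64·4.862 = 3.111
Arc 4: start y=0.000, vy=3.111 → t=0.634, apex=0.493, x_land=30.555, impact vy=-3.111
  bounce: vy ← 0.64·3.111 = 1.991
Arc 5: start y=0.000, vy=1.991 → t=0.406, apex=0.202, x_land=33.048, impact vy=-1.991
  bounce: vy ← 0.64·1.991 = 1.274
Arc 6: start y=0.000, vy=1.274 → t=0.260, apex=0.083, x_land=34.643, impact vy=-1.274
  bounce: vy ← 0.64·1.274 = 0.816
Arc 7: start y=0.000, vy=0.816 → t=0.166, apex=0.034, x_land=35.664, impact vy=-0.816
  bounce: vy ← 0.64·0.816 = 0.522

1 1.802 7.180 11.065
2 1.549 2.941 20.574
3 0.991 1.205 26.660
4 0.634 0.493 30.555
5 0.406 0.202 33.048
6 0.260 0.083 34.643
7 0.166 0.034 35.664
final: 35.664 0.522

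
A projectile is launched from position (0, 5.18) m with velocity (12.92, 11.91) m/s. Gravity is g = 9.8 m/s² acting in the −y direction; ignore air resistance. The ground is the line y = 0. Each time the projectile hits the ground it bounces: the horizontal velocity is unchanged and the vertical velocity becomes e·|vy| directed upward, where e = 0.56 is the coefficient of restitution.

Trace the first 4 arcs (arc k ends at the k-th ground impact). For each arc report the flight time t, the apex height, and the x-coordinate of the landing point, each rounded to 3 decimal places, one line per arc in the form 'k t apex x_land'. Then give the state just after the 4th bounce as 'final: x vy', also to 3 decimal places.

Arc 1: start y=5.180, vy=11.910 → t=2.807, apex=12.417, x_land=36.269, impact vy=-15.601
  bounce: vy ← 0.56·15.601 = 8.736
Arc 2: start y=0.000, vy=8.736 → t=1.783, apex=3.894, x_land=59.304, impact vy=-8.736
  bounce: vy ← 0.56·8.736 = 4.892
Arc 3: start y=0.000, vy=4.892 → t=0.998, apex=1.221, x_land=72.204, impact vy=-4.892
  bounce: vy ← 0.56·4.892 = 2.740
Arc 4: start y=0.000, vy=2.740 → t=0.559, apex=0.383, x_land=79.428, impact vy=-2.740
  bounce: vy ← 0.56·2.740 = 1.534

1 2.807 12.417 36.269
2 1.783 3.894 59.304
3 0.998 1.221 72.204
4 0.559 0.383 79.428
final: 79.428 1.534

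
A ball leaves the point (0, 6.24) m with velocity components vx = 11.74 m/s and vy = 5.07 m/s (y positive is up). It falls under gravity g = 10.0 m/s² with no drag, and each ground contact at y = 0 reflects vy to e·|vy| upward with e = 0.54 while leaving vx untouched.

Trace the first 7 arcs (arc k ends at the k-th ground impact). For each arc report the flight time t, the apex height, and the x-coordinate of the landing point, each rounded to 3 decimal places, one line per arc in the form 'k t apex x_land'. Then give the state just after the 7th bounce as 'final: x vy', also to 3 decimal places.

1 1.734 7.525 20.355
2 1.325 2.194 35.910
3 0.715 0.640 44.309
4 0.386 0.187 48.845
5 0.209 0.054 51.295
6 0.113 0.016 52.617
7 0.061 0.005 53.331
final: 53.331 0.164

Arc 1: start y=6.240, vy=5.070 → t=1.734, apex=7.525, x_land=20.355, impact vy=-12.268
  bounce: vy ← 0.54·12.268 = 6.625
Arc 2: start y=0.000, vy=6.625 → t=1.325, apex=2.194, x_land=35.910, impact vy=-6.625
  bounce: vy ← 0.54·6.625 = 3.577
Arc 3: start y=0.000, vy=3.577 → t=0.715, apex=0.640, x_land=44.309, impact vy=-3.577
  bounce: vy ← 0.54·3.577 = 1.932
Arc 4: start y=0.000, vy=1.932 → t=0.386, apex=0.187, x_land=48.845, impact vy=-1.932
  bounce: vy ← 0.54·1.932 = 1.043
Arc 5: start y=0.000, vy=1.043 → t=0.209, apex=0.054, x_land=51.295, impact vy=-1.043
  bounce: vy ← 0.54·1.043 = 0.563
Arc 6: start y=0.000, vy=0.563 → t=0.113, apex=0.016, x_land=52.617, impact vy=-0.563
  bounce: vy ← 0.54·0.563 = 0.304
Arc 7: start y=0.000, vy=0.304 → t=0.061, apex=0.005, x_land=53.331, impact vy=-0.304
  bounce: vy ← 0.54·0.304 = 0.164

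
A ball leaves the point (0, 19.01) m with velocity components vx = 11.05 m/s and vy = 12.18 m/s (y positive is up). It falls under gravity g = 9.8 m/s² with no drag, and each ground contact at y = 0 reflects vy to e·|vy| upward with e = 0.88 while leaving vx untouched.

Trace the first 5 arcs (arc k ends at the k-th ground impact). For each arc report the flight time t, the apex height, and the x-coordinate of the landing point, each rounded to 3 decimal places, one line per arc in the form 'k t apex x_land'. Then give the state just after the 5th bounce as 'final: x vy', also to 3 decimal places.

Arc 1: start y=19.010, vy=12.180 → t=3.572, apex=26.579, x_land=39.469, impact vy=-22.824
  bounce: vy ← 0.88·22.824 = 20.085
Arc 2: start y=0.000, vy=20.085 → t=4.099, apex=20.583, x_land=84.764, impact vy=-20.085
  bounce: vy ← 0.88·20.085 = 17.675
Arc 3: start y=0.000, vy=17.675 → t=3.607, apex=15.939, x_land=124.623, impact vy=-17.675
  bounce: vy ← 0.88·17.675 = 15.554
Arc 4: start y=0.000, vy=15.554 → t=3.174, apex=12.343, x_land=159.699, impact vy=-15.554
  bounce: vy ← 0.88·15.554 = 13.688
Arc 5: start y=0.000, vy=13.688 → t=2.793, apex=9.559, x_land=190.566, impact vy=-13.688
  bounce: vy ← 0.88·13.688 = 12.045

1 3.572 26.579 39.469
2 4.099 20.583 84.764
3 3.607 15.939 124.623
4 3.174 12.343 159.699
5 2.793 9.559 190.566
final: 190.566 12.045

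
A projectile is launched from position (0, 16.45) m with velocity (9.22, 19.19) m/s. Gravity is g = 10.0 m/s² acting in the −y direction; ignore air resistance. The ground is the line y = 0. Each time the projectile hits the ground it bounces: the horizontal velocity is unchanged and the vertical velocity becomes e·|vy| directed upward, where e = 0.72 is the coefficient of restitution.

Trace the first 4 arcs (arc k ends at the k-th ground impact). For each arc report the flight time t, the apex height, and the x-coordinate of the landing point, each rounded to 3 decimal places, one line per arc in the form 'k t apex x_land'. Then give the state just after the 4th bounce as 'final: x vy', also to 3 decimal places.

1 4.560 34.863 42.039
2 3.802 18.073 77.097
3 2.738 9.369 102.339
4 1.971 4.857 120.513
final: 120.513 7.096

Arc 1: start y=16.450, vy=19.190 → t=4.560, apex=34.863, x_land=42.039, impact vy=-26.406
  bounce: vy ← 0.72·26.406 = 19.012
Arc 2: start y=0.000, vy=19.012 → t=3.802, apex=18.073, x_land=77.097, impact vy=-19.012
  bounce: vy ← 0.72·19.012 = 13.689
Arc 3: start y=0.000, vy=13.689 → t=2.738, apex=9.369, x_land=102.339, impact vy=-13.689
  bounce: vy ← 0.72·13.689 = 9.856
Arc 4: start y=0.000, vy=9.856 → t=1.971, apex=4.857, x_land=120.513, impact vy=-9.856
  bounce: vy ← 0.72·9.856 = 7.096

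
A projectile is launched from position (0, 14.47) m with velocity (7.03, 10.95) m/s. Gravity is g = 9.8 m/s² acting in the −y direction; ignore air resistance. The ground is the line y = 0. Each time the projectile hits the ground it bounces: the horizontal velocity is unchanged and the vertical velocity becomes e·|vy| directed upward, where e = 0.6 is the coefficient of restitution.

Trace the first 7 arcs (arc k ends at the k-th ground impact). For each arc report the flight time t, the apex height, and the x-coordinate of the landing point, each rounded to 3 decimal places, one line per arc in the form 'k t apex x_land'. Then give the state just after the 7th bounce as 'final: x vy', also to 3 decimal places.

Arc 1: start y=14.470, vy=10.950 → t=3.167, apex=20.587, x_land=22.265, impact vy=-20.088
  bounce: vy ← 0.6·20.088 = 12.053
Arc 2: start y=0.000, vy=12.053 → t=2.460, apex=7.411, x_land=39.557, impact vy=-12.053
  bounce: vy ← 0.6·12.053 = 7.232
Arc 3: start y=0.000, vy=7.232 → t=1.476, apex=2.668, x_land=49.932, impact vy=-7.232
  bounce: vy ← 0.6·7.232 = 4.339
Arc 4: start y=0.000, vy=4.339 → t=0.885, apex=0.961, x_land=56.157, impact vy=-4.339
  bounce: vy ← 0.6·4.339 = 2.603
Arc 5: start y=0.000, vy=2.603 → t=0.531, apex=0.346, x_land=59.892, impact vy=-2.603
  bounce: vy ← 0.6·2.603 = 1.562
Arc 6: start y=0.000, vy=1.562 → t=0.319, apex=0.124, x_land=62.133, impact vy=-1.562
  bounce: vy ← 0.6·1.562 = 0.937
Arc 7: start y=0.000, vy=0.937 → t=0.191, apex=0.045, x_land=63.477, impact vy=-0.937
  bounce: vy ← 0.6·0.937 = 0.562

1 3.167 20.587 22.265
2 2.460 7.411 39.557
3 1.476 2.668 49.932
4 0.885 0.961 56.157
5 0.531 0.346 59.892
6 0.319 0.124 62.133
7 0.191 0.045 63.477
final: 63.477 0.562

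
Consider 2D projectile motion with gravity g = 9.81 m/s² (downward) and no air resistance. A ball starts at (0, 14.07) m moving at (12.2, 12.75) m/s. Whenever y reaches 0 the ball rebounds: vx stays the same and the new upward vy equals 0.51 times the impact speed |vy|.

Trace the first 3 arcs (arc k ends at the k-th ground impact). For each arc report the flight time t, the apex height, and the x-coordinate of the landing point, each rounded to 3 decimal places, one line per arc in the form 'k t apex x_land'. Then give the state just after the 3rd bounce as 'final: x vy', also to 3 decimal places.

1 3.435 22.356 41.902
2 2.178 5.815 68.468
3 1.111 1.512 82.017
final: 82.017 2.778

Arc 1: start y=14.070, vy=12.750 → t=3.435, apex=22.356, x_land=41.902, impact vy=-20.943
  bounce: vy ← 0.51·20.943 = 10.681
Arc 2: start y=0.000, vy=10.681 → t=2.178, apex=5.815, x_land=68.468, impact vy=-10.681
  bounce: vy ← 0.51·10.681 = 5.447
Arc 3: start y=0.000, vy=5.447 → t=1.111, apex=1.512, x_land=82.017, impact vy=-5.447
  bounce: vy ← 0.51·5.447 = 2.778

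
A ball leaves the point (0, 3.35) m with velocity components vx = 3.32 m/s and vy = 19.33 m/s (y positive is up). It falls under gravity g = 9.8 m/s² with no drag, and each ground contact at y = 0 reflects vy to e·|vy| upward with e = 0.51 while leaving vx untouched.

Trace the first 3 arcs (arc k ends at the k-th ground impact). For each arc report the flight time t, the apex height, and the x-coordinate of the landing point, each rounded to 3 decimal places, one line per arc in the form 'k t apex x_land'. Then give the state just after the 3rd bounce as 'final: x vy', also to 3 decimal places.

1 4.111 22.414 13.649
2 2.182 5.830 20.892
3 1.113 1.516 24.586
final: 24.586 2.780

Arc 1: start y=3.350, vy=19.330 → t=4.111, apex=22.414, x_land=13.649, impact vy=-20.960
  bounce: vy ← 0.51·20.960 = 10.689
Arc 2: start y=0.000, vy=10.689 → t=2.182, apex=5.830, x_land=20.892, impact vy=-10.689
  bounce: vy ← 0.51·10.689 = 5.452
Arc 3: start y=0.000, vy=5.452 → t=1.113, apex=1.516, x_land=24.586, impact vy=-5.452
  bounce: vy ← 0.51·5.452 = 2.780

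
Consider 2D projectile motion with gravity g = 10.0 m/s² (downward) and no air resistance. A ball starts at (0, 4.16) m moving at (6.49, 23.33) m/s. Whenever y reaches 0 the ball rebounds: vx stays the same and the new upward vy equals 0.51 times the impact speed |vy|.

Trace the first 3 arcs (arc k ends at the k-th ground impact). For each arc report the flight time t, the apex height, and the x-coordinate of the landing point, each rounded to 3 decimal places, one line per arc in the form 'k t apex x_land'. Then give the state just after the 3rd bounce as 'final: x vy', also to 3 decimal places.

Arc 1: start y=4.160, vy=23.330 → t=4.838, apex=31.374, x_land=31.398, impact vy=-25.050
  bounce: vy ← 0.51·25.050 = 12.775
Arc 2: start y=0.000, vy=12.775 → t=2.555, apex=8.160, x_land=47.981, impact vy=-12.775
  bounce: vy ← 0.51·12.775 = 6.515
Arc 3: start y=0.000, vy=6.515 → t=1.303, apex=2.123, x_land=56.438, impact vy=-6.515
  bounce: vy ← 0.51·6.515 = 3.323

1 4.838 31.374 31.398
2 2.555 8.160 47.981
3 1.303 2.123 56.438
final: 56.438 3.323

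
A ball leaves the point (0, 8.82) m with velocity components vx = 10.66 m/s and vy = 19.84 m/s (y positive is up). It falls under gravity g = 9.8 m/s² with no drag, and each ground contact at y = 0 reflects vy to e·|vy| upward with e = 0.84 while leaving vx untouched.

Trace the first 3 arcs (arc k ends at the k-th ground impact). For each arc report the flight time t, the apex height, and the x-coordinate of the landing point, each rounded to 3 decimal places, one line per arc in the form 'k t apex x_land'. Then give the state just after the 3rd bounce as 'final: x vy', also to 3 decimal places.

1 4.453 28.903 47.471
2 4.080 20.394 90.966
3 3.427 14.390 127.502
final: 127.502 14.107

Arc 1: start y=8.820, vy=19.840 → t=4.453, apex=28.903, x_land=47.471, impact vy=-23.801
  bounce: vy ← 0.84·23.801 = 19.993
Arc 2: start y=0.000, vy=19.993 → t=4.080, apex=20.394, x_land=90.966, impact vy=-19.993
  bounce: vy ← 0.84·19.993 = 16.794
Arc 3: start y=0.000, vy=16.794 → t=3.427, apex=14.390, x_land=127.502, impact vy=-16.794
  bounce: vy ← 0.84·16.794 = 14.107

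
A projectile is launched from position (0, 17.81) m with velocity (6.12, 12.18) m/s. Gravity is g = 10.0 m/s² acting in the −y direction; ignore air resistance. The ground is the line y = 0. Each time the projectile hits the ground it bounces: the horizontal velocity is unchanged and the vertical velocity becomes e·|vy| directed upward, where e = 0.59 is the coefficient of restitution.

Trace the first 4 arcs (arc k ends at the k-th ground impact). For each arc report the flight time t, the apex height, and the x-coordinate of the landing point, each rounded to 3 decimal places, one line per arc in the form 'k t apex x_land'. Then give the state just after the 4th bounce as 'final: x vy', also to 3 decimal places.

Arc 1: start y=17.810, vy=12.180 → t=3.464, apex=25.228, x_land=21.201, impact vy=-22.462
  bounce: vy ← 0.59·22.462 = 13.253
Arc 2: start y=0.000, vy=13.253 → t=2.651, apex=8.782, x_land=37.422, impact vy=-13.253
  bounce: vy ← 0.59·13.253 = 7.819
Arc 3: start y=0.000, vy=7.819 → t=1.564, apex=3.057, x_land=46.993, impact vy=-7.819
  bounce: vy ← 0.59·7.819 = 4.613
Arc 4: start y=0.000, vy=4.613 → t=0.923, apex=1.064, x_land=52.640, impact vy=-4.613
  bounce: vy ← 0.59·4.613 = 2.722

1 3.464 25.228 21.201
2 2.651 8.782 37.422
3 1.564 3.057 46.993
4 0.923 1.064 52.640
final: 52.640 2.722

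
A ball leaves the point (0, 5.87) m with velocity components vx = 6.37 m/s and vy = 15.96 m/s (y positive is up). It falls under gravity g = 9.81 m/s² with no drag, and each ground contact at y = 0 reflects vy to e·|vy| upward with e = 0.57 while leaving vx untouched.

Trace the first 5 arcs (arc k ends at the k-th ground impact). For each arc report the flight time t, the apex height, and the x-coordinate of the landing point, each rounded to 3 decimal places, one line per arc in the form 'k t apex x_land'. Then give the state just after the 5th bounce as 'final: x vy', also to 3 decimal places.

Arc 1: start y=5.870, vy=15.960 → t=3.587, apex=18.853, x_land=22.852, impact vy=-19.233
  bounce: vy ← 0.57·19.233 = 10.963
Arc 2: start y=0.000, vy=10.963 → t=2.235, apex=6.125, x_land=37.089, impact vy=-10.963
  bounce: vy ← 0.57·10.963 = 6.249
Arc 3: start y=0.000, vy=6.249 → t=1.274, apex=1.990, x_land=45.204, impact vy=-6.249
  bounce: vy ← 0.57·6.249 = 3.562
Arc 4: start y=0.000, vy=3.562 → t=0.726, apex=0.647, x_land=49.829, impact vy=-3.562
  bounce: vy ← 0.57·3.562 = 2.030
Arc 5: start y=0.000, vy=2.030 → t=0.414, apex=0.210, x_land=52.466, impact vy=-2.030
  bounce: vy ← 0.57·2.030 = 1.157

1 3.587 18.853 22.852
2 2.235 6.125 37.089
3 1.274 1.990 45.204
4 0.726 0.647 49.829
5 0.414 0.210 52.466
final: 52.466 1.157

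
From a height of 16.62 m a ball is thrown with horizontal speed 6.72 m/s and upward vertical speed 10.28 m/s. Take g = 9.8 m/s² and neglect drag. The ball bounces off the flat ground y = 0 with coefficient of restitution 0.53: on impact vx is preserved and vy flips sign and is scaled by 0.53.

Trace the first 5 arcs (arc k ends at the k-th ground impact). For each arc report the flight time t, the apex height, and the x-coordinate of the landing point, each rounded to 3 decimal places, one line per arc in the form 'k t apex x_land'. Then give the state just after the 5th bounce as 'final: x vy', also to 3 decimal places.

Arc 1: start y=16.620, vy=10.280 → t=3.168, apex=22.012, x_land=21.292, impact vy=-20.771
  bounce: vy ← 0.53·20.771 = 11.009
Arc 2: start y=0.000, vy=11.009 → t=2.247, apex=6.183, x_land=36.390, impact vy=-11.009
  bounce: vy ← 0.53·11.009 = 5.835
Arc 3: start y=0.000, vy=5.835 → t=1.191, apex=1.737, x_land=44.391, impact vy=-5.835
  bounce: vy ← 0.53·5.835 = 3.092
Arc 4: start y=0.000, vy=3.092 → t=0.631, apex=0.488, x_land=48.632, impact vy=-3.092
  bounce: vy ← 0.53·3.092 = 1.639
Arc 5: start y=0.000, vy=1.639 → t=0.334, apex=0.137, x_land=50.880, impact vy=-1.639
  bounce: vy ← 0.53·1.639 = 0.869

1 3.168 22.012 21.292
2 2.247 6.183 36.390
3 1.191 1.737 44.391
4 0.631 0.488 48.632
5 0.334 0.137 50.880
final: 50.880 0.869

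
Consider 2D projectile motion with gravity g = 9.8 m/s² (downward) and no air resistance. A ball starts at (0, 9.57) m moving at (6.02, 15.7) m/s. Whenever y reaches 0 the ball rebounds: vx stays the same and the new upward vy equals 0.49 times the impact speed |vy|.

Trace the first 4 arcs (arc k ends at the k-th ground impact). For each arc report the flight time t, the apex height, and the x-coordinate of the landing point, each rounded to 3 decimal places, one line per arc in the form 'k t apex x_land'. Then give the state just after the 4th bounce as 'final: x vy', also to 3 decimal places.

Arc 1: start y=9.570, vy=15.700 → t=3.728, apex=22.146, x_land=22.442, impact vy=-20.834
  bounce: vy ← 0.49·20.834 = 10.209
Arc 2: start y=0.000, vy=10.209 → t=2.083, apex=5.317, x_land=34.985, impact vy=-10.209
  bounce: vy ← 0.49·10.209 = 5.002
Arc 3: start y=0.000, vy=5.002 → t=1.021, apex=1.277, x_land=41.130, impact vy=-5.002
  bounce: vy ← 0.49·5.002 = 2.451
Arc 4: start y=0.000, vy=2.451 → t=0.500, apex=0.307, x_land=44.142, impact vy=-2.451
  bounce: vy ← 0.49·2.451 = 1.201

1 3.728 22.146 22.442
2 2.083 5.317 34.985
3 1.021 1.277 41.130
4 0.500 0.307 44.142
final: 44.142 1.201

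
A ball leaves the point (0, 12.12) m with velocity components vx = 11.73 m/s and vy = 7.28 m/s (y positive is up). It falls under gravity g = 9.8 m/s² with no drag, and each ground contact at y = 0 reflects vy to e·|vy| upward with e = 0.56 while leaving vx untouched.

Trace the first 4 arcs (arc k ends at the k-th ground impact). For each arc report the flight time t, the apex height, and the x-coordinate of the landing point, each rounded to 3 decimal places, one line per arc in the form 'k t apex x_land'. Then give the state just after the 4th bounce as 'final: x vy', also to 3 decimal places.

1 2.482 14.824 29.116
2 1.948 4.649 51.967
3 1.091 1.458 64.763
4 0.611 0.457 71.929
final: 71.929 1.676

Arc 1: start y=12.120, vy=7.280 → t=2.482, apex=14.824, x_land=29.116, impact vy=-17.046
  bounce: vy ← 0.56·17.046 = 9.546
Arc 2: start y=0.000, vy=9.546 → t=1.948, apex=4.649, x_land=51.967, impact vy=-9.546
  bounce: vy ← 0.56·9.546 = 5.345
Arc 3: start y=0.000, vy=5.345 → t=1.091, apex=1.458, x_land=64.763, impact vy=-5.345
  bounce: vy ← 0.56·5.345 = 2.993
Arc 4: start y=0.000, vy=2.993 → t=0.611, apex=0.457, x_land=71.929, impact vy=-2.993
  bounce: vy ← 0.56·2.993 = 1.676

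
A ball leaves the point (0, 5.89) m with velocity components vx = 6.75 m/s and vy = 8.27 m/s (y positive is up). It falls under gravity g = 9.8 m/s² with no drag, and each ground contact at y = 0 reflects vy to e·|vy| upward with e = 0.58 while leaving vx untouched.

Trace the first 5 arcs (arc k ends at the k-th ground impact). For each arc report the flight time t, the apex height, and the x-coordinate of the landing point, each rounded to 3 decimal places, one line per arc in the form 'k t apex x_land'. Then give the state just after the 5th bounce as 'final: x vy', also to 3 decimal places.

1 2.227 9.379 15.035
2 1.605 3.155 25.868
3 0.931 1.061 32.151
4 0.540 0.357 35.796
5 0.313 0.120 37.909
final: 37.909 0.890

Arc 1: start y=5.890, vy=8.270 → t=2.227, apex=9.379, x_land=15.035, impact vy=-13.559
  bounce: vy ← 0.58·13.559 = 7.864
Arc 2: start y=0.000, vy=7.864 → t=1.605, apex=3.155, x_land=25.868, impact vy=-7.864
  bounce: vy ← 0.58·7.864 = 4.561
Arc 3: start y=0.000, vy=4.561 → t=0.931, apex=1.061, x_land=32.151, impact vy=-4.561
  bounce: vy ← 0.58·4.561 = 2.645
Arc 4: start y=0.000, vy=2.645 → t=0.540, apex=0.357, x_land=35.796, impact vy=-2.645
  bounce: vy ← 0.58·2.645 = 1.534
Arc 5: start y=0.000, vy=1.534 → t=0.313, apex=0.120, x_land=37.909, impact vy=-1.534
  bounce: vy ← 0.58·1.534 = 0.890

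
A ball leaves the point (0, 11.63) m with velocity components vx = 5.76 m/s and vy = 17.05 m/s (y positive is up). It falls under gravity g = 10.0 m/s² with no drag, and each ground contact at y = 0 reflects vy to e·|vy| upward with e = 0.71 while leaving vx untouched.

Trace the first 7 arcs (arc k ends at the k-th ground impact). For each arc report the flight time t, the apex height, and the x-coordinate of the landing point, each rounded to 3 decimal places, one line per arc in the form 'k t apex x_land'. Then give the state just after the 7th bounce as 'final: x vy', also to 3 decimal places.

1 3.993 26.165 22.997
2 3.248 13.190 41.708
3 2.306 6.649 54.992
4 1.638 3.352 64.424
5 1.163 1.690 71.121
6 0.825 0.852 75.876
7 0.586 0.429 79.252
final: 79.252 2.081

Arc 1: start y=11.630, vy=17.050 → t=3.993, apex=26.165, x_land=22.997, impact vy=-22.876
  bounce: vy ← 0.71·22.876 = 16.242
Arc 2: start y=0.000, vy=16.242 → t=3.248, apex=13.190, x_land=41.708, impact vy=-16.242
  bounce: vy ← 0.71·16.242 = 11.532
Arc 3: start y=0.000, vy=11.532 → t=2.306, apex=6.649, x_land=54.992, impact vy=-11.532
  bounce: vy ← 0.71·11.532 = 8.188
Arc 4: start y=0.000, vy=8.188 → t=1.638, apex=3.352, x_land=64.424, impact vy=-8.188
  bounce: vy ← 0.71·8.188 = 5.813
Arc 5: start y=0.000, vy=5.813 → t=1.163, apex=1.690, x_land=71.121, impact vy=-5.813
  bounce: vy ← 0.71·5.813 = 4.127
Arc 6: start y=0.000, vy=4.127 → t=0.825, apex=0.852, x_land=75.876, impact vy=-4.127
  bounce: vy ← 0.71·4.127 = 2.930
Arc 7: start y=0.000, vy=2.930 → t=0.586, apex=0.429, x_land=79.252, impact vy=-2.930
  bounce: vy ← 0.71·2.930 = 2.081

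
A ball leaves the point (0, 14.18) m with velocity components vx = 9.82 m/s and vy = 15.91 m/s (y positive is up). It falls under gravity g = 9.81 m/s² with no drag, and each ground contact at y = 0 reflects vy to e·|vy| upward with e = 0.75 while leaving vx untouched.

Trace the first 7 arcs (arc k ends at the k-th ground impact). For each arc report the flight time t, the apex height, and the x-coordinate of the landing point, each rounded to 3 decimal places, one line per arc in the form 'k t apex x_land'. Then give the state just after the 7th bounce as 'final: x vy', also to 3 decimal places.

Arc 1: start y=14.180, vy=15.910 → t=3.972, apex=27.082, x_land=39.001, impact vy=-23.051
  bounce: vy ← 0.75·23.051 = 17.288
Arc 2: start y=0.000, vy=17.288 → t=3.525, apex=15.233, x_land=73.612, impact vy=-17.288
  bounce: vy ← 0.75·17.288 = 12.966
Arc 3: start y=0.000, vy=12.966 → t=2.643, apex=8.569, x_land=99.571, impact vy=-12.966
  bounce: vy ← 0.75·12.966 = 9.725
Arc 4: start y=0.000, vy=9.725 → t=1.983, apex=4.820, x_land=119.040, impact vy=-9.725
  bounce: vy ← 0.75·9.725 = 7.293
Arc 5: start y=0.000, vy=7.293 → t=1.487, apex=2.711, x_land=133.641, impact vy=-7.293
  bounce: vy ← 0.75·7.293 = 5.470
Arc 6: start y=0.000, vy=5.470 → t=1.115, apex=1.525, x_land=144.593, impact vy=-5.470
  bounce: vy ← 0.75·5.470 = 4.103
Arc 7: start y=0.000, vy=4.103 → t=0.836, apex=0.858, x_land=152.806, impact vy=-4.103
  bounce: vy ← 0.75·4.103 = 3.077

1 3.972 27.082 39.001
2 3.525 15.233 73.612
3 2.643 8.569 99.571
4 1.983 4.820 119.040
5 1.487 2.711 133.641
6 1.115 1.525 144.593
7 0.836 0.858 152.806
final: 152.806 3.077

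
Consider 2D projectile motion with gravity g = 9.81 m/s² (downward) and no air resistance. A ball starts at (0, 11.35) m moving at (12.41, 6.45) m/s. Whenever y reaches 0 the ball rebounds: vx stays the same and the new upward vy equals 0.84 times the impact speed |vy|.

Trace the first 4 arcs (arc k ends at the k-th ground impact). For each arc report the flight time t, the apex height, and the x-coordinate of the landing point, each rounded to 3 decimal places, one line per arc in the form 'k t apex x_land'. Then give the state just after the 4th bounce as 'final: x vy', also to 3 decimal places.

1 2.315 13.470 28.725
2 2.784 9.505 63.275
3 2.339 6.707 92.298
4 1.964 4.732 116.676
final: 116.676 8.094

Arc 1: start y=11.350, vy=6.450 → t=2.315, apex=13.470, x_land=28.725, impact vy=-16.257
  bounce: vy ← 0.84·16.257 = 13.656
Arc 2: start y=0.000, vy=13.656 → t=2.784, apex=9.505, x_land=63.275, impact vy=-13.656
  bounce: vy ← 0.84·13.656 = 11.471
Arc 3: start y=0.000, vy=11.471 → t=2.339, apex=6.707, x_land=92.298, impact vy=-11.471
  bounce: vy ← 0.84·11.471 = 9.636
Arc 4: start y=0.000, vy=9.636 → t=1.964, apex=4.732, x_land=116.676, impact vy=-9.636
  bounce: vy ← 0.84·9.636 = 8.094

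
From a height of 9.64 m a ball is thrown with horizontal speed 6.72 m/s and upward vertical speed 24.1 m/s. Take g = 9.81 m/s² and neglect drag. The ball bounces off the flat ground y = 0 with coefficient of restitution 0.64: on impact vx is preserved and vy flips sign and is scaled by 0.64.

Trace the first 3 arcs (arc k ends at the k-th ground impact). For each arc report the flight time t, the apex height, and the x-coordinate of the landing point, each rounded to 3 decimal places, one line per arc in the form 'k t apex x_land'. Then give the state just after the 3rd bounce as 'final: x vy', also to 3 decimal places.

1 5.285 39.243 35.517
2 3.621 16.074 59.847
3 2.317 6.584 75.418
final: 75.418 7.274

Arc 1: start y=9.640, vy=24.100 → t=5.285, apex=39.243, x_land=35.517, impact vy=-27.748
  bounce: vy ← 0.64·27.748 = 17.759
Arc 2: start y=0.000, vy=17.759 → t=3.621, apex=16.074, x_land=59.847, impact vy=-17.759
  bounce: vy ← 0.64·17.759 = 11.366
Arc 3: start y=0.000, vy=11.366 → t=2.317, apex=6.584, x_land=75.418, impact vy=-11.366
  bounce: vy ← 0.64·11.366 = 7.274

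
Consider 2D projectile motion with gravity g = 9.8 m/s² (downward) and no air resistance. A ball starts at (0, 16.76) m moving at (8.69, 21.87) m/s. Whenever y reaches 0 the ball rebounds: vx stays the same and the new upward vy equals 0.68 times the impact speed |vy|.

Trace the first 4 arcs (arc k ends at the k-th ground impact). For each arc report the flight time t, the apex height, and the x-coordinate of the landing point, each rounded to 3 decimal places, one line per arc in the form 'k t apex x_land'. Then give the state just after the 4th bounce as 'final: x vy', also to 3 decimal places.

Arc 1: start y=16.760, vy=21.870 → t=5.130, apex=41.163, x_land=44.580, impact vy=-28.404
  bounce: vy ← 0.68·28.404 = 19.315
Arc 2: start y=0.000, vy=19.315 → t=3.942, apex=19.034, x_land=78.834, impact vy=-19.315
  bounce: vy ← 0.68·19.315 = 13.134
Arc 3: start y=0.000, vy=13.134 → t=2.680, apex=8.801, x_land=102.127, impact vy=-13.134
  bounce: vy ← 0.68·13.134 = 8.931
Arc 4: start y=0.000, vy=8.931 → t=1.823, apex=4.070, x_land=117.966, impact vy=-8.931
  bounce: vy ← 0.68·8.931 = 6.073

1 5.130 41.163 44.580
2 3.942 19.034 78.834
3 2.680 8.801 102.127
4 1.823 4.070 117.966
final: 117.966 6.073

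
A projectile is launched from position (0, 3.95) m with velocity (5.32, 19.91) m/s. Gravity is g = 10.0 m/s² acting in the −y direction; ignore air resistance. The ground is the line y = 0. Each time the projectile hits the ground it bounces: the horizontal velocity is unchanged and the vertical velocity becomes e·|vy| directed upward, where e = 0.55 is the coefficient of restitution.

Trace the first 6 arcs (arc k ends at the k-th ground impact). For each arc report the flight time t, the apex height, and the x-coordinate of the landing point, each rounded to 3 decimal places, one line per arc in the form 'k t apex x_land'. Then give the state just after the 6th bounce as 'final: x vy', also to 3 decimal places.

1 4.171 23.770 22.192
2 2.398 7.191 34.951
3 1.319 2.175 41.969
4 0.726 0.658 45.829
5 0.399 0.199 47.952
6 0.219 0.060 49.119
final: 49.119 0.604

Arc 1: start y=3.950, vy=19.910 → t=4.171, apex=23.770, x_land=22.192, impact vy=-21.804
  bounce: vy ← 0.55·21.804 = 11.992
Arc 2: start y=0.000, vy=11.992 → t=2.398, apex=7.191, x_land=34.951, impact vy=-11.992
  bounce: vy ← 0.55·11.992 = 6.596
Arc 3: start y=0.000, vy=6.596 → t=1.319, apex=2.175, x_land=41.969, impact vy=-6.596
  bounce: vy ← 0.55·6.596 = 3.628
Arc 4: start y=0.000, vy=3.628 → t=0.726, apex=0.658, x_land=45.829, impact vy=-3.628
  bounce: vy ← 0.55·3.628 = 1.995
Arc 5: start y=0.000, vy=1.995 → t=0.399, apex=0.199, x_land=47.952, impact vy=-1.995
  bounce: vy ← 0.55·1.995 = 1.097
Arc 6: start y=0.000, vy=1.097 → t=0.219, apex=0.060, x_land=49.119, impact vy=-1.097
  bounce: vy ← 0.55·1.097 = 0.604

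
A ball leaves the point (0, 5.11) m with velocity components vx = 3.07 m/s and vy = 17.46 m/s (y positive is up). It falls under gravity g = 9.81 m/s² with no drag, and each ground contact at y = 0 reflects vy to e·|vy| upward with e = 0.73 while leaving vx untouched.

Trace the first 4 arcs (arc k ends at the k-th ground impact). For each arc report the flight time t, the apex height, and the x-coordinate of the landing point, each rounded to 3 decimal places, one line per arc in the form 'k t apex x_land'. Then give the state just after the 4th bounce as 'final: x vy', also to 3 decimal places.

1 3.832 20.648 11.763
2 2.996 11.003 20.959
3 2.187 5.864 27.672
4 1.596 3.125 32.573
final: 32.573 5.716

Arc 1: start y=5.110, vy=17.460 → t=3.832, apex=20.648, x_land=11.763, impact vy=-20.127
  bounce: vy ← 0.73·20.127 = 14.693
Arc 2: start y=0.000, vy=14.693 → t=2.996, apex=11.003, x_land=20.959, impact vy=-14.693
  bounce: vy ← 0.73·14.693 = 10.726
Arc 3: start y=0.000, vy=10.726 → t=2.187, apex=5.864, x_land=27.672, impact vy=-10.726
  bounce: vy ← 0.73·10.726 = 7.830
Arc 4: start y=0.000, vy=7.830 → t=1.596, apex=3.125, x_land=32.573, impact vy=-7.830
  bounce: vy ← 0.73·7.830 = 5.716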